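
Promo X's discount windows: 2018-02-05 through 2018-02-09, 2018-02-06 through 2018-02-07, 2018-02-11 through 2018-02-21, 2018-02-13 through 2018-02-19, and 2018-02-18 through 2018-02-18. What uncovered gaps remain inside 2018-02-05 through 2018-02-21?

After merging, the occupied span is 2018-02-05 through 2018-02-09, 2018-02-11 through 2018-02-21.
Uncovered inside 2018-02-05 through 2018-02-21: 2018-02-10 through 2018-02-10.

2018-02-10 through 2018-02-10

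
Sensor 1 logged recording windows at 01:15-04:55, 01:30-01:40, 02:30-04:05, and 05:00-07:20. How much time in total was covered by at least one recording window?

6 h

Merged: 01:15–04:55, 05:00–07:20.
Lengths: 3 h 40 min + 2 h 20 min = 6 h.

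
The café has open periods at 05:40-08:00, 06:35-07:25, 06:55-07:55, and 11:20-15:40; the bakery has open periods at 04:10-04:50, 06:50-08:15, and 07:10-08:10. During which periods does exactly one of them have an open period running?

Merge the first list: 05:40–08:00, 11:20–15:40.
Merge the second list: 04:10–04:50, 06:50–08:15.
Only in the first: 05:40–06:50, 11:20–15:40.
Only in the second: 04:10–04:50, 08:00–08:15.
Together these are the periods covered by exactly one.

04:10–04:50, 05:40–06:50, 08:00–08:15, 11:20–15:40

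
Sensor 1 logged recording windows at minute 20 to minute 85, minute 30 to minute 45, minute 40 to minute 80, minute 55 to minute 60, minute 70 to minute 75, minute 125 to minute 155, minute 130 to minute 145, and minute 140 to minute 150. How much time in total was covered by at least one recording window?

Merged: minute 20 to minute 85, minute 125 to minute 155.
Lengths: 65 minutes + 30 minutes = 95 minutes.

95 minutes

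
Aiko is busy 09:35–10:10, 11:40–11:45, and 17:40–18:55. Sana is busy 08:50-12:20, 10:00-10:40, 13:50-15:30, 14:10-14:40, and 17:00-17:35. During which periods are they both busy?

09:35–10:10, 11:40–11:45

B, merged: 08:50–12:20, 13:50–15:30, 17:00–17:35.
09:35–10:10 meets the second set on 09:35–10:10.
11:40–11:45 meets the second set on 11:40–11:45.
17:40–18:55: no overlap with the second set.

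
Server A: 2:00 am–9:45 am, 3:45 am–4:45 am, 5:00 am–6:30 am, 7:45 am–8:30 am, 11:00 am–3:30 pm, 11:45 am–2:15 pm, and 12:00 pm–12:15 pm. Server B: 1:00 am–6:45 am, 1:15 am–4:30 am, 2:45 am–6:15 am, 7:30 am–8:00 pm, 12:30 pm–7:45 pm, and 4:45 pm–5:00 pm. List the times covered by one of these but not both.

Merge the first list: 2:00 am–9:45 am, 11:00 am–3:30 pm.
Merge the second list: 1:00 am–6:45 am, 7:30 am–8:00 pm.
A but not B: 6:45 am–7:30 am.
B but not A: 1:00 am–2:00 am, 9:45 am–11:00 am, 3:30 pm–8:00 pm.
Combining gives A △ B.

1:00 am–2:00 am, 6:45 am–7:30 am, 9:45 am–11:00 am, 3:30 pm–8:00 pm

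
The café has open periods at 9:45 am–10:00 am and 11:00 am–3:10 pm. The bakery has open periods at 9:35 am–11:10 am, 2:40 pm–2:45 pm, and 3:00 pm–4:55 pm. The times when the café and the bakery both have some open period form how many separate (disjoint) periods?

A ∩ B = 9:45 am–10:00 am, 11:00 am–11:10 am, 2:40 pm–2:45 pm, 3:00 pm–3:10 pm.
That is 4 disjoint pieces.

4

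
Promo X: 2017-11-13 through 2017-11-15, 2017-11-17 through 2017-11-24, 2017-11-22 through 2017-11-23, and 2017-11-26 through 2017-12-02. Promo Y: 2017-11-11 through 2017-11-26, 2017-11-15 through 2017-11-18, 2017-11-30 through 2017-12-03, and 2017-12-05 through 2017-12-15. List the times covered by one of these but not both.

2017-11-11 through 2017-11-12, 2017-11-16 through 2017-11-16, 2017-11-25 through 2017-11-25, 2017-11-27 through 2017-11-29, 2017-12-03 through 2017-12-03, 2017-12-05 through 2017-12-15

First set merges to 2017-11-13 through 2017-11-15, 2017-11-17 through 2017-11-24, 2017-11-26 through 2017-12-02.
Second set merges to 2017-11-11 through 2017-11-26, 2017-11-30 through 2017-12-03, 2017-12-05 through 2017-12-15.
A but not B: 2017-11-27 through 2017-11-29.
B but not A: 2017-11-11 through 2017-11-12, 2017-11-16 through 2017-11-16, 2017-11-25 through 2017-11-25, 2017-12-03 through 2017-12-03, 2017-12-05 through 2017-12-15.
Combining gives A △ B.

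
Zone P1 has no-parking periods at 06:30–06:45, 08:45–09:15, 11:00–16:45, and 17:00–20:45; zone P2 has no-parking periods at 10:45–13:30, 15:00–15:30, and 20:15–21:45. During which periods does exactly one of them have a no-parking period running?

06:30–06:45, 08:45–09:15, 10:45–11:00, 13:30–15:00, 15:30–16:45, 17:00–20:15, 20:45–21:45

Only in the first: 06:30–06:45, 08:45–09:15, 13:30–15:00, 15:30–16:45, 17:00–20:15.
Only in the second: 10:45–11:00, 20:45–21:45.
Together these are the periods covered by exactly one.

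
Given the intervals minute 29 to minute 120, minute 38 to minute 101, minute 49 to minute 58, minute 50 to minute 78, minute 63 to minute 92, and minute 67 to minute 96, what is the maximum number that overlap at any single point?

Walk the sorted start/end points keeping a running depth.
The depth first hits 5 at minute 67.

5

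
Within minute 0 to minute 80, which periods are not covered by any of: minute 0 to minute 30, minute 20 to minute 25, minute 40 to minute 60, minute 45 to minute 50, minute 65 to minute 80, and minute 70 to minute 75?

minute 30 to minute 40, minute 60 to minute 65

The merged coverage is minute 0 to minute 30, minute 40 to minute 60, minute 65 to minute 80.
Complement within minute 0 to minute 80: minute 30 to minute 40, minute 60 to minute 65.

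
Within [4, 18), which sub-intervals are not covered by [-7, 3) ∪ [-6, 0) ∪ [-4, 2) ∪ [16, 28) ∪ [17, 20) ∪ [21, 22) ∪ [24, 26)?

[4, 16)

After merging, the occupied span is [-7, 3), [16, 28).
Uncovered inside [4, 18): [4, 16).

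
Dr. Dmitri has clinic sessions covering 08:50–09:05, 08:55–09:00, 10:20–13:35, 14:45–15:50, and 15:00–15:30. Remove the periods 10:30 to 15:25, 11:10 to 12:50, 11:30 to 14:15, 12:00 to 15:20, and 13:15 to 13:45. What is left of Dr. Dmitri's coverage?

08:50–09:05, 10:20–10:30, 15:25–15:50

First set merges to 08:50–09:05, 10:20–13:35, 14:45–15:50.
Second set merges to 10:30–15:25.
08:50–09:05 is untouched.
10:20–13:35 with B removed leaves 10:20–10:30.
14:45–15:50 with B removed leaves 15:25–15:50.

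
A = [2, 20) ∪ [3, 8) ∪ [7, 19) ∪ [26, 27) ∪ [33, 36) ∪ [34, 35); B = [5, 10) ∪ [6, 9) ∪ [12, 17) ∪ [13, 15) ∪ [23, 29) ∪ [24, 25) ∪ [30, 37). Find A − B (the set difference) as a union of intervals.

[2, 5) ∪ [10, 12) ∪ [17, 20)

A, merged: [2, 20), [26, 27), [33, 36).
B, merged: [5, 10), [12, 17), [23, 29), [30, 37).
[2, 20) with B removed leaves [2, 5), [10, 12), [17, 20).
[26, 27) lies entirely inside B → drops out.
[33, 36) lies entirely inside B → drops out.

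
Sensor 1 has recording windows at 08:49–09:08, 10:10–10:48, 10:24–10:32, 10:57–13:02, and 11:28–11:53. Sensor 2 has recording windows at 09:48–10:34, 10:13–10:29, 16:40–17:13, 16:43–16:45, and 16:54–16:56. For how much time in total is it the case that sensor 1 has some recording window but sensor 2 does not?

2 h 38 min

First set merges to 08:49–09:08, 10:10–10:48, 10:57–13:02.
Second set merges to 09:48–10:34, 16:40–17:13.
A \ B = 08:49–09:08, 10:34–10:48, 10:57–13:02.
Total: 19 min + 14 min + 2 h 5 min = 2 h 38 min.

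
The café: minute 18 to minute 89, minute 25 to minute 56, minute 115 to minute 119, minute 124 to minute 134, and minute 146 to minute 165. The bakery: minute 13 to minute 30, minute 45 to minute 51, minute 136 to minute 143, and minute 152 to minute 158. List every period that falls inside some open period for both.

First set merges to minute 18 to minute 89, minute 115 to minute 119, minute 124 to minute 134, minute 146 to minute 165.
minute 18 to minute 89 ∩ B → minute 18 to minute 30, minute 45 to minute 51.
minute 115 to minute 119 meets no B interval.
minute 124 to minute 134 meets no B interval.
minute 146 to minute 165 ∩ B → minute 152 to minute 158.

minute 18 to minute 30, minute 45 to minute 51, minute 152 to minute 158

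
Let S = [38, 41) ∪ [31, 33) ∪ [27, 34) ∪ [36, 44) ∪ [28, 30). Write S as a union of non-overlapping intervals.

Sort by start: [27, 34), [28, 30), [31, 33), [36, 44), [38, 41).
[28, 30) overlaps/touches [27, 34) → extend to [27, 34).
[31, 33) overlaps/touches [27, 34) → extend to [27, 34).
[36, 44) is disjoint → start new block.
[38, 41) overlaps/touches [36, 44) → extend to [36, 44).

[27, 34) ∪ [36, 44)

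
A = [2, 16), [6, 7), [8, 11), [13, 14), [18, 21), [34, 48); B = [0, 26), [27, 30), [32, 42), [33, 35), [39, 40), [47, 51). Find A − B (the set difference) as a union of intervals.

[42, 47)

A, merged: [2, 16), [18, 21), [34, 48).
B, merged: [0, 26), [27, 30), [32, 42), [47, 51).
[2, 16): entirely removed.
[18, 21): entirely removed.
[34, 48) \ B = [42, 47).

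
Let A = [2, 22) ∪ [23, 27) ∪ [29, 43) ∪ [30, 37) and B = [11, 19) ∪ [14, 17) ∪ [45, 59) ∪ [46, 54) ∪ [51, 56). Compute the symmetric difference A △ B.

[2, 11) ∪ [19, 22) ∪ [23, 27) ∪ [29, 43) ∪ [45, 59)

A, merged: [2, 22), [23, 27), [29, 43).
B, merged: [11, 19), [45, 59).
A but not B: [2, 11), [19, 22), [23, 27), [29, 43).
B but not A: [45, 59).
Combining gives A △ B.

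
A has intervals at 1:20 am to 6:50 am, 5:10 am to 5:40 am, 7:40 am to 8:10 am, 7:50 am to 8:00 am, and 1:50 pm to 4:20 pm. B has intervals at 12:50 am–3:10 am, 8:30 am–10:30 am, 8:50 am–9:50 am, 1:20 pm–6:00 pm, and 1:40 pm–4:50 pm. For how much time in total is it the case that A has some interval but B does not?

A, merged: 1:20 am-6:50 am, 7:40 am-8:10 am, 1:50 pm-4:20 pm.
B, merged: 12:50 am-3:10 am, 8:30 am-10:30 am, 1:20 pm-6:00 pm.
A \ B = 3:10 am-6:50 am, 7:40 am-8:10 am.
Total: 3 h 40 min + 30 min = 4 h 10 min.

4 h 10 min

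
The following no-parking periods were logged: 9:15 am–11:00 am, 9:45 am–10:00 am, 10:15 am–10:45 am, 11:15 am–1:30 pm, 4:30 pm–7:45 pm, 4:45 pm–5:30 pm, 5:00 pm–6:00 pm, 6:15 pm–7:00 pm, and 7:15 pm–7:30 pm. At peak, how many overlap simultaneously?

3

At 5:00 pm, 3 of the intervals are simultaneously active.
No point has more.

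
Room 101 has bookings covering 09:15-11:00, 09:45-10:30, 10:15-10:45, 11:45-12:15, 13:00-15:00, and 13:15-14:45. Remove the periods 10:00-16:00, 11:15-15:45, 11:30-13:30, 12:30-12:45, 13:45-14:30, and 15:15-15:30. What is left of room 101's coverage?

09:15–10:00

Merge the first list: 09:15–11:00, 11:45–12:15, 13:00–15:00.
Merge the second list: 10:00–16:00.
09:15–11:00 with B removed leaves 09:15–10:00.
11:45–12:15 lies entirely inside B → drops out.
13:00–15:00 lies entirely inside B → drops out.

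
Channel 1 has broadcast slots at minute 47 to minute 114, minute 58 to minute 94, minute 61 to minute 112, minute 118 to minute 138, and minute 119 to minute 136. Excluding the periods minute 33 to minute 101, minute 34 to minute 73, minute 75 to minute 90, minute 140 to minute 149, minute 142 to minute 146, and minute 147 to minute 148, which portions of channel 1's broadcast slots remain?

A, merged: minute 47 to minute 114, minute 118 to minute 138.
B, merged: minute 33 to minute 101, minute 140 to minute 149.
minute 47 to minute 114 \ B = minute 101 to minute 114.
minute 118 to minute 138: nothing removed.

minute 101 to minute 114, minute 118 to minute 138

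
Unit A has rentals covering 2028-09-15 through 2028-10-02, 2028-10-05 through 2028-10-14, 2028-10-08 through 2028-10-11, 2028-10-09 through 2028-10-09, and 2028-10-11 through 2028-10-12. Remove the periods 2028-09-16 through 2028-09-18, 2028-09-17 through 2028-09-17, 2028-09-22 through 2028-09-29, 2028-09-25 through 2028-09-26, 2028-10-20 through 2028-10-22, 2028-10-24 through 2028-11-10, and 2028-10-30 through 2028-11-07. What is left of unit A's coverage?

2028-09-15 through 2028-09-15, 2028-09-19 through 2028-09-21, 2028-09-30 through 2028-10-02, 2028-10-05 through 2028-10-14

Merge the first list: 2028-09-15 through 2028-10-02, 2028-10-05 through 2028-10-14.
Merge the second list: 2028-09-16 through 2028-09-18, 2028-09-22 through 2028-09-29, 2028-10-20 through 2028-10-22, 2028-10-24 through 2028-11-10.
2028-09-15 through 2028-10-02 \ B = 2028-09-15 through 2028-09-15, 2028-09-19 through 2028-09-21, 2028-09-30 through 2028-10-02.
2028-10-05 through 2028-10-14: nothing removed.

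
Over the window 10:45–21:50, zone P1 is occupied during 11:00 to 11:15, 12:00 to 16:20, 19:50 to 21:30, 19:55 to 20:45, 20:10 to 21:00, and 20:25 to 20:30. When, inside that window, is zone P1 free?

10:45–11:00, 11:15–12:00, 16:20–19:50, 21:30–21:50

Covered (merged): 11:00–11:15, 12:00–16:20, 19:50–21:30.
Gaps within 10:45–21:50: 10:45–11:00, 11:15–12:00, 16:20–19:50, 21:30–21:50.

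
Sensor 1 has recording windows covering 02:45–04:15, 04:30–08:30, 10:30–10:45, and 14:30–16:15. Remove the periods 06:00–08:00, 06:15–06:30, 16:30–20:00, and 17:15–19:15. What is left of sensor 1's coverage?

B, merged: 06:00-08:00, 16:30-20:00.
02:45-04:15: nothing removed.
04:30-08:30 \ B = 04:30-06:00, 08:00-08:30.
10:30-10:45: nothing removed.
14:30-16:15: nothing removed.

02:45-04:15, 04:30-06:00, 08:00-08:30, 10:30-10:45, 14:30-16:15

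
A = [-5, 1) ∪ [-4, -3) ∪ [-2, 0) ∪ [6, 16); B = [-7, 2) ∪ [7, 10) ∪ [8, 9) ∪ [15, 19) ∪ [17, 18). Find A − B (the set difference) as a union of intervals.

[6, 7) ∪ [10, 15)

Merge the first list: [-5, 1), [6, 16).
Merge the second list: [-7, 2), [7, 10), [15, 19).
[-5, 1) lies entirely inside B → drops out.
[6, 16) with B removed leaves [6, 7), [10, 15).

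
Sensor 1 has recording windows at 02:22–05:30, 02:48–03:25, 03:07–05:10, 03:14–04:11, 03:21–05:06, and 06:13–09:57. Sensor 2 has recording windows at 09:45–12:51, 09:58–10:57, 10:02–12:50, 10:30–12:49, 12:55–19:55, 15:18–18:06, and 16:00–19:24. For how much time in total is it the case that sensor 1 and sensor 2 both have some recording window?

Merge the first list: 02:22–05:30, 06:13–09:57.
Merge the second list: 09:45–12:51, 12:55–19:55.
A ∩ B = 09:45–09:57.
Total: 12 min.

12 min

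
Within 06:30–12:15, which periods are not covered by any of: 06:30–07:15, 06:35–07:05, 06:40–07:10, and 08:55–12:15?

Covered (merged): 06:30-07:15, 08:55-12:15.
Uncovered inside 06:30-12:15: 07:15-08:55.

07:15-08:55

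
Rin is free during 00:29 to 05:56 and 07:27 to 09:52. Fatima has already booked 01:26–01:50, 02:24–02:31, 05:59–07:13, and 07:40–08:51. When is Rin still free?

00:29–05:56 with B removed leaves 00:29–01:26, 01:50–02:24, 02:31–05:56.
07:27–09:52 with B removed leaves 07:27–07:40, 08:51–09:52.

00:29–01:26, 01:50–02:24, 02:31–05:56, 07:27–07:40, 08:51–09:52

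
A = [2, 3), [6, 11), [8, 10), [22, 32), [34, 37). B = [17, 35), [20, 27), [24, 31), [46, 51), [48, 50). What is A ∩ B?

A, merged: [2, 3), [6, 11), [22, 32), [34, 37).
B, merged: [17, 35), [46, 51).
[2, 3): no overlap with the second set.
[6, 11): no overlap with the second set.
[22, 32) meets the second set on [22, 32).
[34, 37) meets the second set on [34, 35).

[22, 32) ∪ [34, 35)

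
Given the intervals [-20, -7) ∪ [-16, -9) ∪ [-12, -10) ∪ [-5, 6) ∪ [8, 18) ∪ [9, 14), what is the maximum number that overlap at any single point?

Sweep endpoints in order; track running count of active intervals.
Peak of 3 reached at -12.

3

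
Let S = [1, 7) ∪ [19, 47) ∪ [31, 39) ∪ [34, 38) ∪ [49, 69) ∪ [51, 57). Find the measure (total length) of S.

Merged: [1, 7), [19, 47), [49, 69).
Lengths: 6 + 28 + 20 = 54.

54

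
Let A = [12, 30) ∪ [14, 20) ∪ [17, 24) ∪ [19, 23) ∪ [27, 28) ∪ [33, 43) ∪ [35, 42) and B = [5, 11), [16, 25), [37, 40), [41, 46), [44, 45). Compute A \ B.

A, merged: [12, 30), [33, 43).
B, merged: [5, 11), [16, 25), [37, 40), [41, 46).
[12, 30) \ B = [12, 16), [25, 30).
[33, 43) \ B = [33, 37), [40, 41).

[12, 16) ∪ [25, 30) ∪ [33, 37) ∪ [40, 41)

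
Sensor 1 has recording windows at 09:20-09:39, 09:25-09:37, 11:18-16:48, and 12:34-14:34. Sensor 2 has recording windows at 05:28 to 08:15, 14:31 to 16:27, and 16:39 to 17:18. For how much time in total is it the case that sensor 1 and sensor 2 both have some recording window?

2 h 5 min

First set merges to 09:20-09:39, 11:18-16:48.
A ∩ B = 14:31-16:27, 16:39-16:48.
Total: 1 h 56 min + 9 min = 2 h 5 min.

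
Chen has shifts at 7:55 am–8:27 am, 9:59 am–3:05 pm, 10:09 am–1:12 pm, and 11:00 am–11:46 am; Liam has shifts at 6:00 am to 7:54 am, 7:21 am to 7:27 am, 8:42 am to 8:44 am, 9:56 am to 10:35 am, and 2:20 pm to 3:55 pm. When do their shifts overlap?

Merge the first list: 7:55 am–8:27 am, 9:59 am–3:05 pm.
Merge the second list: 6:00 am–7:54 am, 8:42 am–8:44 am, 9:56 am–10:35 am, 2:20 pm–3:55 pm.
7:55 am–8:27 am meets no B interval.
9:59 am–3:05 pm ∩ B → 9:59 am–10:35 am, 2:20 pm–3:05 pm.

9:59 am–10:35 am, 2:20 pm–3:05 pm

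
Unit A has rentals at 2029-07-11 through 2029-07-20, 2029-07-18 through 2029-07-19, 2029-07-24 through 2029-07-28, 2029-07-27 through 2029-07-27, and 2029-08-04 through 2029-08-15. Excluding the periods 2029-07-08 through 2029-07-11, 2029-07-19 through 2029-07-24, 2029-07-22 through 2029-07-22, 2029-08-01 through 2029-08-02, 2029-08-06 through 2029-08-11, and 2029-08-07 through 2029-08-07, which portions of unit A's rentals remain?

First set merges to 2029-07-11 through 2029-07-20, 2029-07-24 through 2029-07-28, 2029-08-04 through 2029-08-15.
Second set merges to 2029-07-08 through 2029-07-11, 2029-07-19 through 2029-07-24, 2029-08-01 through 2029-08-02, 2029-08-06 through 2029-08-11.
2029-07-11 through 2029-07-20 minus B → 2029-07-12 through 2029-07-18.
2029-07-24 through 2029-07-28 minus B → 2029-07-25 through 2029-07-28.
2029-08-04 through 2029-08-15 minus B → 2029-08-04 through 2029-08-05, 2029-08-12 through 2029-08-15.

2029-07-12 through 2029-07-18, 2029-07-25 through 2029-07-28, 2029-08-04 through 2029-08-05, 2029-08-12 through 2029-08-15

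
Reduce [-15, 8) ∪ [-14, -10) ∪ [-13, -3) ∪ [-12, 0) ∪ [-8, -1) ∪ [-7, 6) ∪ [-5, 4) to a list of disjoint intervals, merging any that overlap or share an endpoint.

[-15, 8)

[-14, -10) overlaps/touches [-15, 8) → extend to [-15, 8).
[-13, -3) overlaps/touches [-15, 8) → extend to [-15, 8).
[-12, 0) overlaps/touches [-15, 8) → extend to [-15, 8).
[-8, -1) overlaps/touches [-15, 8) → extend to [-15, 8).
[-7, 6) overlaps/touches [-15, 8) → extend to [-15, 8).
[-5, 4) overlaps/touches [-15, 8) → extend to [-15, 8).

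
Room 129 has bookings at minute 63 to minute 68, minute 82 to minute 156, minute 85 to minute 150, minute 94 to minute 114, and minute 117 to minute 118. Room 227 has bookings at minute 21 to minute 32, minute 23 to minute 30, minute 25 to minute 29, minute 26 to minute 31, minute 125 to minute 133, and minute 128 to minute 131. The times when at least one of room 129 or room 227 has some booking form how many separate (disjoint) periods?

3

A, merged: minute 63 to minute 68, minute 82 to minute 156.
B, merged: minute 21 to minute 32, minute 125 to minute 133.
A ∪ B = minute 21 to minute 32, minute 63 to minute 68, minute 82 to minute 156.
That is 3 disjoint pieces.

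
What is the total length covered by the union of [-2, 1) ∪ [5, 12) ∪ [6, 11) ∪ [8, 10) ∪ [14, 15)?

11

Merged: [-2, 1), [5, 12), [14, 15).
Lengths: 3 + 7 + 1 = 11.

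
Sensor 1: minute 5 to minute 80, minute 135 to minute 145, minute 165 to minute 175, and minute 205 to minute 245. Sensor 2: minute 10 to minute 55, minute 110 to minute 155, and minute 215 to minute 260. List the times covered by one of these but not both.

Only in the first: minute 5 to minute 10, minute 55 to minute 80, minute 165 to minute 175, minute 205 to minute 215.
Only in the second: minute 110 to minute 135, minute 145 to minute 155, minute 245 to minute 260.
Together these are the periods covered by exactly one.

minute 5 to minute 10, minute 55 to minute 80, minute 110 to minute 135, minute 145 to minute 155, minute 165 to minute 175, minute 205 to minute 215, minute 245 to minute 260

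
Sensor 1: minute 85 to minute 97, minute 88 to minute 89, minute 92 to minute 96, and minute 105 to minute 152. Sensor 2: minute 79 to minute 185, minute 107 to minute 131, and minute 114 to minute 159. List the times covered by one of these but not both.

Merge the first list: minute 85 to minute 97, minute 105 to minute 152.
Merge the second list: minute 79 to minute 185.
Only in the first: none.
Only in the second: minute 79 to minute 85, minute 97 to minute 105, minute 152 to minute 185.
Together these are the periods covered by exactly one.

minute 79 to minute 85, minute 97 to minute 105, minute 152 to minute 185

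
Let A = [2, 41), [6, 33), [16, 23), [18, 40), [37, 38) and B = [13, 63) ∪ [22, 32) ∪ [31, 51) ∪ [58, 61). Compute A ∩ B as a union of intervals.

[13, 41)

First set merges to [2, 41).
Second set merges to [13, 63).
[2, 41) ∩ B → [13, 41).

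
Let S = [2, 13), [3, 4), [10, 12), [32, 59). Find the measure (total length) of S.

38

Merged: [2, 13), [32, 59).
Lengths: 11 + 27 = 38.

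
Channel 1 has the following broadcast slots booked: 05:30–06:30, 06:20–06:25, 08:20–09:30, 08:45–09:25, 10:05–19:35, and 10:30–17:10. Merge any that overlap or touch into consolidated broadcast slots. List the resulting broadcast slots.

05:30–06:30, 08:20–09:30, 10:05–19:35

06:20–06:25 overlaps/touches 05:30–06:30 → extend to 05:30–06:30.
08:20–09:30 is disjoint → start new block.
08:45–09:25 overlaps/touches 08:20–09:30 → extend to 08:20–09:30.
10:05–19:35 is disjoint → start new block.
10:30–17:10 overlaps/touches 10:05–19:35 → extend to 10:05–19:35.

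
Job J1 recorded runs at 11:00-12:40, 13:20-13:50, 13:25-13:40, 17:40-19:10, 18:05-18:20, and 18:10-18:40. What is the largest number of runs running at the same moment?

At 18:10, 3 of the intervals are simultaneously active.
No point has more.

3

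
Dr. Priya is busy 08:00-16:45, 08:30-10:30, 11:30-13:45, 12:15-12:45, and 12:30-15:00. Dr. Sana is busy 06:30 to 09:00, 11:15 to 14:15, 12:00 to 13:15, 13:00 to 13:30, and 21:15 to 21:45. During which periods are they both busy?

First set merges to 08:00–16:45.
Second set merges to 06:30–09:00, 11:15–14:15, 21:15–21:45.
08:00–16:45 meets the second set on 08:00–09:00, 11:15–14:15.

08:00–09:00, 11:15–14:15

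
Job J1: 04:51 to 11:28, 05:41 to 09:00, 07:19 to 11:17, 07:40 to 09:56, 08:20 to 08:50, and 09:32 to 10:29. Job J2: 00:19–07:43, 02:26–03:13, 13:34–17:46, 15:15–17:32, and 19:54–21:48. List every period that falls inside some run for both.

First set merges to 04:51-11:28.
Second set merges to 00:19-07:43, 13:34-17:46, 19:54-21:48.
04:51-11:28 meets the second set on 04:51-07:43.

04:51-07:43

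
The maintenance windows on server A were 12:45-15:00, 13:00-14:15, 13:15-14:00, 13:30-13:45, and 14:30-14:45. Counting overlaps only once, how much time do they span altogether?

2 h 15 min

Merged: 12:45-15:00.
Length: 2 h 15 min.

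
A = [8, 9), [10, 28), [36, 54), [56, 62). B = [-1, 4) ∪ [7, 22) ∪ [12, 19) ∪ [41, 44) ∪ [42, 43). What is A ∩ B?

Merge the second list: [-1, 4), [7, 22), [41, 44).
[8, 9) ∩ B → [8, 9).
[10, 28) ∩ B → [10, 22).
[36, 54) ∩ B → [41, 44).
[56, 62) meets no B interval.

[8, 9) ∪ [10, 22) ∪ [41, 44)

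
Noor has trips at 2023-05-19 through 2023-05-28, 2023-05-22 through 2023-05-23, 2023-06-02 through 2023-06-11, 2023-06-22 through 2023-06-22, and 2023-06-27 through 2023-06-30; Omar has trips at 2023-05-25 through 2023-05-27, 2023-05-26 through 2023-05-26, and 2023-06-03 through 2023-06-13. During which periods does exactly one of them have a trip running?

2023-05-19 through 2023-05-24, 2023-05-28 through 2023-05-28, 2023-06-02 through 2023-06-02, 2023-06-12 through 2023-06-13, 2023-06-22 through 2023-06-22, 2023-06-27 through 2023-06-30

A, merged: 2023-05-19 through 2023-05-28, 2023-06-02 through 2023-06-11, 2023-06-22 through 2023-06-22, 2023-06-27 through 2023-06-30.
B, merged: 2023-05-25 through 2023-05-27, 2023-06-03 through 2023-06-13.
A but not B: 2023-05-19 through 2023-05-24, 2023-05-28 through 2023-05-28, 2023-06-02 through 2023-06-02, 2023-06-22 through 2023-06-22, 2023-06-27 through 2023-06-30.
B but not A: 2023-06-12 through 2023-06-13.
Combining gives A △ B.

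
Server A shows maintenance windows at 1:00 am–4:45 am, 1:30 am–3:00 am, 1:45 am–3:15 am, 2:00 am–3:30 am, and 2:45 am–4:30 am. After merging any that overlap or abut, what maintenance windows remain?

1:30 am-3:00 am overlaps/touches 1:00 am-4:45 am → extend to 1:00 am-4:45 am.
1:45 am-3:15 am overlaps/touches 1:00 am-4:45 am → extend to 1:00 am-4:45 am.
2:00 am-3:30 am overlaps/touches 1:00 am-4:45 am → extend to 1:00 am-4:45 am.
2:45 am-4:30 am overlaps/touches 1:00 am-4:45 am → extend to 1:00 am-4:45 am.

1:00 am-4:45 am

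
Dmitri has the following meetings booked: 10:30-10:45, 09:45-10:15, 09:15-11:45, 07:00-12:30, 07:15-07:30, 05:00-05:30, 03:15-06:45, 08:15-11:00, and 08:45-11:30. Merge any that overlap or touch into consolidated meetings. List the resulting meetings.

Sort by start: 03:15–06:45, 05:00–05:30, 07:00–12:30, 07:15–07:30, 08:15–11:00, 08:45–11:30, 09:15–11:45, 09:45–10:15, 10:30–10:45.
05:00–05:30 overlaps/touches 03:15–06:45 → extend to 03:15–06:45.
07:00–12:30 is disjoint → start new block.
07:15–07:30 overlaps/touches 07:00–12:30 → extend to 07:00–12:30.
08:15–11:00 overlaps/touches 07:00–12:30 → extend to 07:00–12:30.
08:45–11:30 overlaps/touches 07:00–12:30 → extend to 07:00–12:30.
09:15–11:45 overlaps/touches 07:00–12:30 → extend to 07:00–12:30.
09:45–10:15 overlaps/touches 07:00–12:30 → extend to 07:00–12:30.
10:30–10:45 overlaps/touches 07:00–12:30 → extend to 07:00–12:30.

03:15–06:45, 07:00–12:30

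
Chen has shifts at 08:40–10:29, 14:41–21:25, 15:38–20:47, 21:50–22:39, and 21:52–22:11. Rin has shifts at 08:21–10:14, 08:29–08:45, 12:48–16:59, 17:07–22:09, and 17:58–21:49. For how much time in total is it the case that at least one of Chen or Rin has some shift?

11 h 59 min

Merge the first list: 08:40-10:29, 14:41-21:25, 21:50-22:39.
Merge the second list: 08:21-10:14, 12:48-16:59, 17:07-22:09.
A ∪ B = 08:21-10:29, 12:48-22:39.
Total: 2 h 8 min + 9 h 51 min = 11 h 59 min.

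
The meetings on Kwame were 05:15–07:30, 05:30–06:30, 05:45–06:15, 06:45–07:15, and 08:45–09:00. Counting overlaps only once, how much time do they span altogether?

Merged: 05:15-07:30, 08:45-09:00.
Lengths: 2 h 15 min + 15 min = 2 h 30 min.

2 h 30 min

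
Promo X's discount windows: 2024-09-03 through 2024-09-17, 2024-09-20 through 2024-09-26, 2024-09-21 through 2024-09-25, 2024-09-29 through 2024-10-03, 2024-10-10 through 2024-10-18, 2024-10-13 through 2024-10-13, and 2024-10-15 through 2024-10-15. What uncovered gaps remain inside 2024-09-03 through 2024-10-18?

The merged coverage is 2024-09-03 through 2024-09-17, 2024-09-20 through 2024-09-26, 2024-09-29 through 2024-10-03, 2024-10-10 through 2024-10-18.
Complement within 2024-09-03 through 2024-10-18: 2024-09-18 through 2024-09-19, 2024-09-27 through 2024-09-28, 2024-10-04 through 2024-10-09.

2024-09-18 through 2024-09-19, 2024-09-27 through 2024-09-28, 2024-10-04 through 2024-10-09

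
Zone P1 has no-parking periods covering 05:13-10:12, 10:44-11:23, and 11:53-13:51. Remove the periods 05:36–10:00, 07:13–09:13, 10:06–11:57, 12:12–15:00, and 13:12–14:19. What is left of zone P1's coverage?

Second set merges to 05:36-10:00, 10:06-11:57, 12:12-15:00.
05:13-10:12 \ B = 05:13-05:36, 10:00-10:06.
10:44-11:23: entirely removed.
11:53-13:51 \ B = 11:57-12:12.

05:13-05:36, 10:00-10:06, 11:57-12:12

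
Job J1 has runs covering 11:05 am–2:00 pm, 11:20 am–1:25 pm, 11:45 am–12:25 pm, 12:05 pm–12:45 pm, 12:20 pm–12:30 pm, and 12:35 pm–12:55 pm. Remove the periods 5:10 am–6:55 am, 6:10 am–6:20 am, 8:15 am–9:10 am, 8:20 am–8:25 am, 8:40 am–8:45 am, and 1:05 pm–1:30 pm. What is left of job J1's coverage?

Merge the first list: 11:05 am–2:00 pm.
Merge the second list: 5:10 am–6:55 am, 8:15 am–9:10 am, 1:05 pm–1:30 pm.
11:05 am–2:00 pm minus B → 11:05 am–1:05 pm, 1:30 pm–2:00 pm.

11:05 am–1:05 pm, 1:30 pm–2:00 pm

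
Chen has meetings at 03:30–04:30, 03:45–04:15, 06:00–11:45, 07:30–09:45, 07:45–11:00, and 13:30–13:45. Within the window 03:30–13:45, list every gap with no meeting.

04:30-06:00, 11:45-13:30

After merging, the occupied span is 03:30-04:30, 06:00-11:45, 13:30-13:45.
Gaps within 03:30-13:45: 04:30-06:00, 11:45-13:30.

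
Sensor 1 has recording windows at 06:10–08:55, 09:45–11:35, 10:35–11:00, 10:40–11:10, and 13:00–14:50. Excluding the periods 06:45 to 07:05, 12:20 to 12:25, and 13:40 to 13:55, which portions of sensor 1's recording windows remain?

A, merged: 06:10-08:55, 09:45-11:35, 13:00-14:50.
06:10-08:55 \ B = 06:10-06:45, 07:05-08:55.
09:45-11:35: nothing removed.
13:00-14:50 \ B = 13:00-13:40, 13:55-14:50.

06:10-06:45, 07:05-08:55, 09:45-11:35, 13:00-13:40, 13:55-14:50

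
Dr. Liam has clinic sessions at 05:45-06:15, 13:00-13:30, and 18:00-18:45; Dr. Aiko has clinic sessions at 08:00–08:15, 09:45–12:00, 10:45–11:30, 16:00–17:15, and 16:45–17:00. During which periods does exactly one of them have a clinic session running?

05:45–06:15, 08:00–08:15, 09:45–12:00, 13:00–13:30, 16:00–17:15, 18:00–18:45

Second set merges to 08:00–08:15, 09:45–12:00, 16:00–17:15.
A but not B: 05:45–06:15, 13:00–13:30, 18:00–18:45.
B but not A: 08:00–08:15, 09:45–12:00, 16:00–17:15.
Combining gives A △ B.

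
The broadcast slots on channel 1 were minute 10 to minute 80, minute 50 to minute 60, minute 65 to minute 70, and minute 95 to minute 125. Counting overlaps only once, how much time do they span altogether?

100 minutes

Merged: minute 10 to minute 80, minute 95 to minute 125.
Lengths: 70 minutes + 30 minutes = 100 minutes.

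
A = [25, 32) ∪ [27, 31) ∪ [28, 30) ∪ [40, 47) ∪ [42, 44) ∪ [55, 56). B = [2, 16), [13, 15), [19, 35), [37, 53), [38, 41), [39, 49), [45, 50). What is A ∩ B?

Merge the first list: [25, 32), [40, 47), [55, 56).
Merge the second list: [2, 16), [19, 35), [37, 53).
[25, 32) overlaps B on [25, 32).
[40, 47) overlaps B on [40, 47).
[55, 56) falls entirely outside B.

[25, 32) ∪ [40, 47)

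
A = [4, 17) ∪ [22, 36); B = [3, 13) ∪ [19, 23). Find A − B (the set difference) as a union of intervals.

[13, 17) ∪ [23, 36)

[4, 17) minus B → [13, 17).
[22, 36) minus B → [23, 36).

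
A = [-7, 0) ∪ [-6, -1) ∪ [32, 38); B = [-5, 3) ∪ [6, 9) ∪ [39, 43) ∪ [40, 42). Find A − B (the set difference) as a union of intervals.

[-7, -5) ∪ [32, 38)

A, merged: [-7, 0), [32, 38).
B, merged: [-5, 3), [6, 9), [39, 43).
[-7, 0) with B removed leaves [-7, -5).
[32, 38) is untouched.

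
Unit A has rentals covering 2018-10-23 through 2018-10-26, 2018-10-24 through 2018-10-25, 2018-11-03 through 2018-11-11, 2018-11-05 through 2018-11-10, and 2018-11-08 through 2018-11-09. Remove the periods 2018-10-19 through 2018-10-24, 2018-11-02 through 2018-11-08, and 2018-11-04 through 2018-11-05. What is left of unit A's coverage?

2018-10-25 through 2018-10-26, 2018-11-09 through 2018-11-11

First set merges to 2018-10-23 through 2018-10-26, 2018-11-03 through 2018-11-11.
Second set merges to 2018-10-19 through 2018-10-24, 2018-11-02 through 2018-11-08.
2018-10-23 through 2018-10-26 \ B = 2018-10-25 through 2018-10-26.
2018-11-03 through 2018-11-11 \ B = 2018-11-09 through 2018-11-11.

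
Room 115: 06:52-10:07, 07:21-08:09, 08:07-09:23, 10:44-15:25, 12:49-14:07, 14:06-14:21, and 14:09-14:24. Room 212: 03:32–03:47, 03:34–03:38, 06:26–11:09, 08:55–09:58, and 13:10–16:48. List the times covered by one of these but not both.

Merge the first list: 06:52-10:07, 10:44-15:25.
Merge the second list: 03:32-03:47, 06:26-11:09, 13:10-16:48.
A but not B: 11:09-13:10.
B but not A: 03:32-03:47, 06:26-06:52, 10:07-10:44, 15:25-16:48.
Combining gives A △ B.

03:32-03:47, 06:26-06:52, 10:07-10:44, 11:09-13:10, 15:25-16:48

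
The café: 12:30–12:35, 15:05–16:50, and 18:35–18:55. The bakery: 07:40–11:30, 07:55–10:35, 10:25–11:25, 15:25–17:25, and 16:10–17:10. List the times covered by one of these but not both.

Merge the second list: 07:40–11:30, 15:25–17:25.
Only in the first: 12:30–12:35, 15:05–15:25, 18:35–18:55.
Only in the second: 07:40–11:30, 16:50–17:25.
Together these are the periods covered by exactly one.

07:40–11:30, 12:30–12:35, 15:05–15:25, 16:50–17:25, 18:35–18:55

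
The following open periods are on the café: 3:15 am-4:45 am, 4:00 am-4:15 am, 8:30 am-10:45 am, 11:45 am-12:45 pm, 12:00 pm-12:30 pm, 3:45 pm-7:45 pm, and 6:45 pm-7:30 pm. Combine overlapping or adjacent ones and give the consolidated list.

4:00 am–4:15 am overlaps/touches 3:15 am–4:45 am → extend to 3:15 am–4:45 am.
8:30 am–10:45 am is disjoint → start new block.
11:45 am–12:45 pm is disjoint → start new block.
12:00 pm–12:30 pm overlaps/touches 11:45 am–12:45 pm → extend to 11:45 am–12:45 pm.
3:45 pm–7:45 pm is disjoint → start new block.
6:45 pm–7:30 pm overlaps/touches 3:45 pm–7:45 pm → extend to 3:45 pm–7:45 pm.

3:15 am–4:45 am, 8:30 am–10:45 am, 11:45 am–12:45 pm, 3:45 pm–7:45 pm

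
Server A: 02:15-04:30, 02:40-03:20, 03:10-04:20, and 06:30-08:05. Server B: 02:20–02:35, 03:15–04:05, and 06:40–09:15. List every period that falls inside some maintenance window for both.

First set merges to 02:15-04:30, 06:30-08:05.
02:15-04:30 overlaps B on 02:20-02:35, 03:15-04:05.
06:30-08:05 overlaps B on 06:40-08:05.

02:20-02:35, 03:15-04:05, 06:40-08:05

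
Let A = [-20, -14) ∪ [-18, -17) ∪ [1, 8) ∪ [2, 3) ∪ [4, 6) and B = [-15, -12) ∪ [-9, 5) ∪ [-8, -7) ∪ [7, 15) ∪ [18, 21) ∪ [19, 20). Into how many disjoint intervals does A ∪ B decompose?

3

A, merged: [-20, -14), [1, 8).
B, merged: [-15, -12), [-9, 5), [7, 15), [18, 21).
A ∪ B = [-20, -12), [-9, 15), [18, 21).
That is 3 disjoint pieces.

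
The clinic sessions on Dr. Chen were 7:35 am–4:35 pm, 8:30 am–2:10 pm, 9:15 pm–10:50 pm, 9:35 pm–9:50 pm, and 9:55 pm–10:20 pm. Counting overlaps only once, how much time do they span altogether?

10 h 35 min

Merged: 7:35 am-4:35 pm, 9:15 pm-10:50 pm.
Lengths: 9 h + 1 h 35 min = 10 h 35 min.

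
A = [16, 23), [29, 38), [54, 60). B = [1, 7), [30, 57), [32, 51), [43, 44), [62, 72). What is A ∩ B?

Merge the second list: [1, 7), [30, 57), [62, 72).
[16, 23) meets no B interval.
[29, 38) ∩ B → [30, 38).
[54, 60) ∩ B → [54, 57).

[30, 38) ∪ [54, 57)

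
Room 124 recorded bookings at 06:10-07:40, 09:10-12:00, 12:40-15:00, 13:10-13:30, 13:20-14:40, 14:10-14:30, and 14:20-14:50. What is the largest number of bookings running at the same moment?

4

Sweep endpoints in order; track running count of active intervals.
Peak of 4 reached at 14:20.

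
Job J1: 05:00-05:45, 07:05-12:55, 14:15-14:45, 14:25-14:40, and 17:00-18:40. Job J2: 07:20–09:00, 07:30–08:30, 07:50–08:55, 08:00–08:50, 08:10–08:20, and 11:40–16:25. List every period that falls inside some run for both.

A, merged: 05:00-05:45, 07:05-12:55, 14:15-14:45, 17:00-18:40.
B, merged: 07:20-09:00, 11:40-16:25.
05:00-05:45: no overlap with the second set.
07:05-12:55 meets the second set on 07:20-09:00, 11:40-12:55.
14:15-14:45 meets the second set on 14:15-14:45.
17:00-18:40: no overlap with the second set.

07:20-09:00, 11:40-12:55, 14:15-14:45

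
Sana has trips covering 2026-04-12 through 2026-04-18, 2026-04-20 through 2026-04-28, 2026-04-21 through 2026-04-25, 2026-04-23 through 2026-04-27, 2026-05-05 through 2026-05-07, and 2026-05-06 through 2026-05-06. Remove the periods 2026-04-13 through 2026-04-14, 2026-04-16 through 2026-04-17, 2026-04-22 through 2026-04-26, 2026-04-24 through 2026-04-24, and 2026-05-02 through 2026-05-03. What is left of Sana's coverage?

First set merges to 2026-04-12 through 2026-04-18, 2026-04-20 through 2026-04-28, 2026-05-05 through 2026-05-07.
Second set merges to 2026-04-13 through 2026-04-14, 2026-04-16 through 2026-04-17, 2026-04-22 through 2026-04-26, 2026-05-02 through 2026-05-03.
2026-04-12 through 2026-04-18 with B removed leaves 2026-04-12 through 2026-04-12, 2026-04-15 through 2026-04-15, 2026-04-18 through 2026-04-18.
2026-04-20 through 2026-04-28 with B removed leaves 2026-04-20 through 2026-04-21, 2026-04-27 through 2026-04-28.
2026-05-05 through 2026-05-07 is untouched.

2026-04-12 through 2026-04-12, 2026-04-15 through 2026-04-15, 2026-04-18 through 2026-04-18, 2026-04-20 through 2026-04-21, 2026-04-27 through 2026-04-28, 2026-05-05 through 2026-05-07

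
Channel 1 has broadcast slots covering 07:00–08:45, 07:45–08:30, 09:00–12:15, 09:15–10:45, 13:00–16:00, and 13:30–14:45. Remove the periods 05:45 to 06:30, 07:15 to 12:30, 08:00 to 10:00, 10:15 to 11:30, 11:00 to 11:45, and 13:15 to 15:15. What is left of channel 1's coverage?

A, merged: 07:00–08:45, 09:00–12:15, 13:00–16:00.
B, merged: 05:45–06:30, 07:15–12:30, 13:15–15:15.
07:00–08:45 \ B = 07:00–07:15.
09:00–12:15: entirely removed.
13:00–16:00 \ B = 13:00–13:15, 15:15–16:00.

07:00–07:15, 13:00–13:15, 15:15–16:00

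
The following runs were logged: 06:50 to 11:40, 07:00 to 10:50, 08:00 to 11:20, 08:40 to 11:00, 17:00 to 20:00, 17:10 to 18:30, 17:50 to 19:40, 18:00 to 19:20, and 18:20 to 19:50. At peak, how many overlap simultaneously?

5

At 18:20, 5 of the intervals are simultaneously active.
No point has more.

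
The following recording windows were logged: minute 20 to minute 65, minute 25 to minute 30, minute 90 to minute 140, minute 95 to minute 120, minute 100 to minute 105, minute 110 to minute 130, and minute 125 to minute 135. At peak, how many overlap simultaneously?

3

Walk the sorted start/end points keeping a running depth.
The depth first hits 3 at minute 100.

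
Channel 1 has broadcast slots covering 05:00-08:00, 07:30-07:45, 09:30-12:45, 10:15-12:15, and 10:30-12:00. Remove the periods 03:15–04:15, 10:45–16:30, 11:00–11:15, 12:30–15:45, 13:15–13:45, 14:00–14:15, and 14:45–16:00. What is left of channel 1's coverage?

A, merged: 05:00–08:00, 09:30–12:45.
B, merged: 03:15–04:15, 10:45–16:30.
05:00–08:00 is untouched.
09:30–12:45 with B removed leaves 09:30–10:45.

05:00–08:00, 09:30–10:45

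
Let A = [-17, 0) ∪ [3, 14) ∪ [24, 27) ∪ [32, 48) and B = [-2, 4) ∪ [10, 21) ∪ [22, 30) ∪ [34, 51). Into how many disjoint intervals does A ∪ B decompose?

A ∪ B = [-17, 21), [22, 30), [32, 51).
That is 3 disjoint pieces.

3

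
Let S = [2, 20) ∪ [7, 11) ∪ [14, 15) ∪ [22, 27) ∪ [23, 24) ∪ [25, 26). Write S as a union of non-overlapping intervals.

[7, 11) overlaps/touches [2, 20) → extend to [2, 20).
[14, 15) overlaps/touches [2, 20) → extend to [2, 20).
[22, 27) is disjoint → start new block.
[23, 24) overlaps/touches [22, 27) → extend to [22, 27).
[25, 26) overlaps/touches [22, 27) → extend to [22, 27).

[2, 20) ∪ [22, 27)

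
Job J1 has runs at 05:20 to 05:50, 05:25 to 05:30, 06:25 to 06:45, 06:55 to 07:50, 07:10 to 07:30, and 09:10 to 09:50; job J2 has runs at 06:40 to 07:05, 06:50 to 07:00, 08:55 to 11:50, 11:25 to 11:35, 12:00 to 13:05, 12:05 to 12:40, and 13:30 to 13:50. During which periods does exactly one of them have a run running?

First set merges to 05:20-05:50, 06:25-06:45, 06:55-07:50, 09:10-09:50.
Second set merges to 06:40-07:05, 08:55-11:50, 12:00-13:05, 13:30-13:50.
Only in the first: 05:20-05:50, 06:25-06:40, 07:05-07:50.
Only in the second: 06:45-06:55, 08:55-09:10, 09:50-11:50, 12:00-13:05, 13:30-13:50.
Together these are the periods covered by exactly one.

05:20-05:50, 06:25-06:40, 06:45-06:55, 07:05-07:50, 08:55-09:10, 09:50-11:50, 12:00-13:05, 13:30-13:50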